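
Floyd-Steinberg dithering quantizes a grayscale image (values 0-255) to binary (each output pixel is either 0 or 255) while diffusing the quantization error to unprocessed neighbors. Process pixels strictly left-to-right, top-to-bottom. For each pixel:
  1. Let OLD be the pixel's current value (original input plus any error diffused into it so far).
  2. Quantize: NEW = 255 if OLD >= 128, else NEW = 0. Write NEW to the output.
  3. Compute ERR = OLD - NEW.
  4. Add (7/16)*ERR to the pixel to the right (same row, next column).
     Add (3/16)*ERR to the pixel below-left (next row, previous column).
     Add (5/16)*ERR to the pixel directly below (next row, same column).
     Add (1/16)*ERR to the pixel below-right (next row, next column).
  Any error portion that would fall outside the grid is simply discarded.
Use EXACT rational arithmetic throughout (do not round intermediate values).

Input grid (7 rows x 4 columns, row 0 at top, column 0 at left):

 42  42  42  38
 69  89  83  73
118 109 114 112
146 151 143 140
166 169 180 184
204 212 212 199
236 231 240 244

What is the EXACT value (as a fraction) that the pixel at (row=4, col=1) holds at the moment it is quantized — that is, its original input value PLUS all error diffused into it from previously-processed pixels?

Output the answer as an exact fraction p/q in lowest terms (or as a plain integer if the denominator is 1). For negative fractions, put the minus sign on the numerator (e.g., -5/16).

(0,0): OLD=42 → NEW=0, ERR=42
(0,1): OLD=483/8 → NEW=0, ERR=483/8
(0,2): OLD=8757/128 → NEW=0, ERR=8757/128
(0,3): OLD=139123/2048 → NEW=0, ERR=139123/2048
(1,0): OLD=11961/128 → NEW=0, ERR=11961/128
(1,1): OLD=168143/1024 → NEW=255, ERR=-92977/1024
(1,2): OLD=2659643/32768 → NEW=0, ERR=2659643/32768
(1,3): OLD=70262157/524288 → NEW=255, ERR=-63431283/524288
(2,0): OLD=2132821/16384 → NEW=255, ERR=-2045099/16384
(2,1): OLD=24680631/524288 → NEW=0, ERR=24680631/524288
(2,2): OLD=137992387/1048576 → NEW=255, ERR=-129394493/1048576
(2,3): OLD=424082487/16777216 → NEW=0, ERR=424082487/16777216
(3,0): OLD=971562821/8388608 → NEW=0, ERR=971562821/8388608
(3,1): OLD=24889708635/134217728 → NEW=255, ERR=-9335812005/134217728
(3,2): OLD=175423223333/2147483648 → NEW=0, ERR=175423223333/2147483648
(3,3): OLD=6044738804867/34359738368 → NEW=255, ERR=-2716994478973/34359738368
(4,0): OLD=406199875233/2147483648 → NEW=255, ERR=-141408455007/2147483648
(4,1): OLD=2422530695459/17179869184 → NEW=255, ERR=-1958335946461/17179869184
Target (4,1): original=169, with diffused error = 2422530695459/17179869184

Answer: 2422530695459/17179869184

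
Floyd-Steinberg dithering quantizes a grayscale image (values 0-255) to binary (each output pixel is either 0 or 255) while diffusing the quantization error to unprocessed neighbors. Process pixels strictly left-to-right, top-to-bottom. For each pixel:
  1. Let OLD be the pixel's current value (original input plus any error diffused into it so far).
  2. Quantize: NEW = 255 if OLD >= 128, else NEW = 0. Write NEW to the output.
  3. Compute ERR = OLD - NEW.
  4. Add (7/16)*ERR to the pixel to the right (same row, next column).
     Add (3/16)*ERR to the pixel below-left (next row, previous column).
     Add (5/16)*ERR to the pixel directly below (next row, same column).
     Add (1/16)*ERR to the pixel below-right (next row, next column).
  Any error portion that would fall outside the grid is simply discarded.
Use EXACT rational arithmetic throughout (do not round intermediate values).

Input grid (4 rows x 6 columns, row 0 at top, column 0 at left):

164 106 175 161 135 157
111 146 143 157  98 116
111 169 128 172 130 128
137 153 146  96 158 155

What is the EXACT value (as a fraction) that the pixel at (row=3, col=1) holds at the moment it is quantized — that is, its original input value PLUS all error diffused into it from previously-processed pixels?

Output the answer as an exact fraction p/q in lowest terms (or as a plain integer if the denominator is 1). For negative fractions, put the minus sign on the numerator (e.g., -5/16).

Answer: 29571921825/134217728

Derivation:
(0,0): OLD=164 → NEW=255, ERR=-91
(0,1): OLD=1059/16 → NEW=0, ERR=1059/16
(0,2): OLD=52213/256 → NEW=255, ERR=-13067/256
(0,3): OLD=567987/4096 → NEW=255, ERR=-476493/4096
(0,4): OLD=5511909/65536 → NEW=0, ERR=5511909/65536
(0,5): OLD=203209795/1048576 → NEW=255, ERR=-64177085/1048576
(1,0): OLD=24313/256 → NEW=0, ERR=24313/256
(1,1): OLD=395215/2048 → NEW=255, ERR=-127025/2048
(1,2): OLD=5389563/65536 → NEW=0, ERR=5389563/65536
(1,3): OLD=44356127/262144 → NEW=255, ERR=-22490593/262144
(1,4): OLD=1140869821/16777216 → NEW=0, ERR=1140869821/16777216
(1,5): OLD=35401483547/268435456 → NEW=255, ERR=-33049557733/268435456
(2,0): OLD=4228693/32768 → NEW=255, ERR=-4127147/32768
(2,1): OLD=121498103/1048576 → NEW=0, ERR=121498103/1048576
(2,2): OLD=3094211493/16777216 → NEW=255, ERR=-1183978587/16777216
(2,3): OLD=17744198077/134217728 → NEW=255, ERR=-16481322563/134217728
(2,4): OLD=296697777847/4294967296 → NEW=0, ERR=296697777847/4294967296
(2,5): OLD=8521075522673/68719476736 → NEW=0, ERR=8521075522673/68719476736
(3,0): OLD=2002629381/16777216 → NEW=0, ERR=2002629381/16777216
(3,1): OLD=29571921825/134217728 → NEW=255, ERR=-4653598815/134217728
Target (3,1): original=153, with diffused error = 29571921825/134217728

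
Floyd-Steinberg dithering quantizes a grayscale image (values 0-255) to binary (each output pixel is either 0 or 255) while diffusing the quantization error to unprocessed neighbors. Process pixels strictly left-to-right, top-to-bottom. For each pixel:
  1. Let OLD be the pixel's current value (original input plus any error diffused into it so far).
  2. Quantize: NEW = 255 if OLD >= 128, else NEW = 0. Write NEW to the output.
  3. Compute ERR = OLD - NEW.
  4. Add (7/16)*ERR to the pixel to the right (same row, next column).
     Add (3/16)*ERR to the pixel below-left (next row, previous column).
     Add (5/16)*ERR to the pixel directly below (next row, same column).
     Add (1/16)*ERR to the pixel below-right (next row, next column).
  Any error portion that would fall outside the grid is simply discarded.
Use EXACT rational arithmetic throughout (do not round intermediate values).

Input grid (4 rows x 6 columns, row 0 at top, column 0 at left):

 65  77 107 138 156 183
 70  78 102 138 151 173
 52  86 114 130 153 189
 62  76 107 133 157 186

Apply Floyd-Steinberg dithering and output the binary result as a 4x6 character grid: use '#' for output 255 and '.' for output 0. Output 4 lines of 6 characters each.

(0,0): OLD=65 → NEW=0, ERR=65
(0,1): OLD=1687/16 → NEW=0, ERR=1687/16
(0,2): OLD=39201/256 → NEW=255, ERR=-26079/256
(0,3): OLD=382695/4096 → NEW=0, ERR=382695/4096
(0,4): OLD=12902481/65536 → NEW=255, ERR=-3809199/65536
(0,5): OLD=165225015/1048576 → NEW=255, ERR=-102161865/1048576
(1,0): OLD=28181/256 → NEW=0, ERR=28181/256
(1,1): OLD=295059/2048 → NEW=255, ERR=-227181/2048
(1,2): OLD=2997775/65536 → NEW=0, ERR=2997775/65536
(1,3): OLD=44549923/262144 → NEW=255, ERR=-22296797/262144
(1,4): OLD=1395797705/16777216 → NEW=0, ERR=1395797705/16777216
(1,5): OLD=47061813679/268435456 → NEW=255, ERR=-21389227601/268435456
(2,0): OLD=2149633/32768 → NEW=0, ERR=2149633/32768
(2,1): OLD=100131099/1048576 → NEW=0, ERR=100131099/1048576
(2,2): OLD=2469464081/16777216 → NEW=255, ERR=-1808725999/16777216
(2,3): OLD=10027687881/134217728 → NEW=0, ERR=10027687881/134217728
(2,4): OLD=822181840091/4294967296 → NEW=255, ERR=-273034820389/4294967296
(2,5): OLD=9722923364781/68719476736 → NEW=255, ERR=-7800543202899/68719476736
(3,0): OLD=1684521969/16777216 → NEW=0, ERR=1684521969/16777216
(3,1): OLD=17938835229/134217728 → NEW=255, ERR=-16286685411/134217728
(3,2): OLD=43162378407/1073741824 → NEW=0, ERR=43162378407/1073741824
(3,3): OLD=10670528745333/68719476736 → NEW=255, ERR=-6852937822347/68719476736
(3,4): OLD=42271260879829/549755813888 → NEW=0, ERR=42271260879829/549755813888
(3,5): OLD=1585001943163739/8796093022208 → NEW=255, ERR=-658001777499301/8796093022208
Row 0: ..#.##
Row 1: .#.#.#
Row 2: ..#.##
Row 3: .#.#.#

Answer: ..#.##
.#.#.#
..#.##
.#.#.#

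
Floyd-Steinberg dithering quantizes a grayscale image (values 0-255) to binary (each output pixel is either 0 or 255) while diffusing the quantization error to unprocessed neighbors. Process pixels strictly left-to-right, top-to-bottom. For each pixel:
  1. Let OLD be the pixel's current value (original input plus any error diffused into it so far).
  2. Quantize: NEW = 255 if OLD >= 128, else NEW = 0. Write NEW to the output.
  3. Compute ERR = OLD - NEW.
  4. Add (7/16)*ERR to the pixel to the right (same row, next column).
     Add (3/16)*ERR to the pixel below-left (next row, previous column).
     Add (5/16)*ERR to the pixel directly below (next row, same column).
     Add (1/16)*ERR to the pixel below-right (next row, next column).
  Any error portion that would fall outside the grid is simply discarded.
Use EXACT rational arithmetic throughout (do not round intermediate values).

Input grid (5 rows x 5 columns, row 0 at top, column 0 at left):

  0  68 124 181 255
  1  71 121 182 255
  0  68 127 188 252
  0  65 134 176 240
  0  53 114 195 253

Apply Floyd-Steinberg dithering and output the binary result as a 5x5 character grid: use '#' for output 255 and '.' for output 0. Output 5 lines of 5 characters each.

(0,0): OLD=0 → NEW=0, ERR=0
(0,1): OLD=68 → NEW=0, ERR=68
(0,2): OLD=615/4 → NEW=255, ERR=-405/4
(0,3): OLD=8749/64 → NEW=255, ERR=-7571/64
(0,4): OLD=208123/1024 → NEW=255, ERR=-52997/1024
(1,0): OLD=55/4 → NEW=0, ERR=55/4
(1,1): OLD=2537/32 → NEW=0, ERR=2537/32
(1,2): OLD=108661/1024 → NEW=0, ERR=108661/1024
(1,3): OLD=718541/4096 → NEW=255, ERR=-325939/4096
(1,4): OLD=12885623/65536 → NEW=255, ERR=-3826057/65536
(2,0): OLD=9811/512 → NEW=0, ERR=9811/512
(2,1): OLD=1997449/16384 → NEW=0, ERR=1997449/16384
(2,2): OLD=53354987/262144 → NEW=255, ERR=-13491733/262144
(2,3): OLD=571691073/4194304 → NEW=255, ERR=-497856447/4194304
(2,4): OLD=11868338823/67108864 → NEW=255, ERR=-5244421497/67108864
(3,0): OLD=7562107/262144 → NEW=0, ERR=7562107/262144
(3,1): OLD=224954231/2097152 → NEW=0, ERR=224954231/2097152
(3,2): OLD=10080385973/67108864 → NEW=255, ERR=-7032374347/67108864
(3,3): OLD=10092034587/134217728 → NEW=0, ERR=10092034587/134217728
(3,4): OLD=517664696355/2147483648 → NEW=255, ERR=-29943633885/2147483648
(4,0): OLD=977346973/33554432 → NEW=0, ERR=977346973/33554432
(4,1): OLD=87422627605/1073741824 → NEW=0, ERR=87422627605/1073741824
(4,2): OLD=2365258928811/17179869184 → NEW=255, ERR=-2015607713109/17179869184
(4,3): OLD=43431904951925/274877906944 → NEW=255, ERR=-26661961318795/274877906944
(4,4): OLD=927576599225523/4398046511104 → NEW=255, ERR=-193925261105997/4398046511104
Row 0: ..###
Row 1: ...##
Row 2: ..###
Row 3: ..#.#
Row 4: ..###

Answer: ..###
...##
..###
..#.#
..###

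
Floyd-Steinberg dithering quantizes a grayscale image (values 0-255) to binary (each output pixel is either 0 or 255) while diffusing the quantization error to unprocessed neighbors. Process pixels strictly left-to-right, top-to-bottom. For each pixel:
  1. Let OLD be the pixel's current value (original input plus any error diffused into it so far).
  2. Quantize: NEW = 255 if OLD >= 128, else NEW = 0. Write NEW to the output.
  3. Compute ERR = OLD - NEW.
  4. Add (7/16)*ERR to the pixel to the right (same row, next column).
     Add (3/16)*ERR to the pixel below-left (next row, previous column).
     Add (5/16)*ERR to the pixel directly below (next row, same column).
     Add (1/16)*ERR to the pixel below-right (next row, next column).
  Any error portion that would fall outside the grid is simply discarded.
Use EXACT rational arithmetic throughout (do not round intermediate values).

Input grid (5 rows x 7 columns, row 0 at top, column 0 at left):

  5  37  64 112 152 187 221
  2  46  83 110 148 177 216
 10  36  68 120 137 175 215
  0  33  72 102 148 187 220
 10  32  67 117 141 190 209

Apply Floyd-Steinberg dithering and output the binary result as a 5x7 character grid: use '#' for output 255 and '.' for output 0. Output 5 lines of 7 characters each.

(0,0): OLD=5 → NEW=0, ERR=5
(0,1): OLD=627/16 → NEW=0, ERR=627/16
(0,2): OLD=20773/256 → NEW=0, ERR=20773/256
(0,3): OLD=604163/4096 → NEW=255, ERR=-440317/4096
(0,4): OLD=6879253/65536 → NEW=0, ERR=6879253/65536
(0,5): OLD=244238483/1048576 → NEW=255, ERR=-23148397/1048576
(0,6): OLD=3545725957/16777216 → NEW=255, ERR=-732464123/16777216
(1,0): OLD=2793/256 → NEW=0, ERR=2793/256
(1,1): OLD=160863/2048 → NEW=0, ERR=160863/2048
(1,2): OLD=8192971/65536 → NEW=0, ERR=8192971/65536
(1,3): OLD=40856111/262144 → NEW=255, ERR=-25990609/262144
(1,4): OLD=2123464813/16777216 → NEW=0, ERR=2123464813/16777216
(1,5): OLD=30044577021/134217728 → NEW=255, ERR=-4180943619/134217728
(1,6): OLD=402328302899/2147483648 → NEW=255, ERR=-145280027341/2147483648
(2,0): OLD=921989/32768 → NEW=0, ERR=921989/32768
(2,1): OLD=101688583/1048576 → NEW=0, ERR=101688583/1048576
(2,2): OLD=2278582997/16777216 → NEW=255, ERR=-1999607083/16777216
(2,3): OLD=9182902637/134217728 → NEW=0, ERR=9182902637/134217728
(2,4): OLD=208787074045/1073741824 → NEW=255, ERR=-65017091075/1073741824
(2,5): OLD=4604202863871/34359738368 → NEW=255, ERR=-4157530419969/34359738368
(2,6): OLD=76402063292393/549755813888 → NEW=255, ERR=-63785669249047/549755813888
(3,0): OLD=452583989/16777216 → NEW=0, ERR=452583989/16777216
(3,1): OLD=7317390865/134217728 → NEW=0, ERR=7317390865/134217728
(3,2): OLD=83210560963/1073741824 → NEW=0, ERR=83210560963/1073741824
(3,3): OLD=594777640613/4294967296 → NEW=255, ERR=-500439019867/4294967296
(3,4): OLD=32814772586037/549755813888 → NEW=0, ERR=32814772586037/549755813888
(3,5): OLD=658662305640047/4398046511104 → NEW=255, ERR=-462839554691473/4398046511104
(3,6): OLD=9157656172527857/70368744177664 → NEW=255, ERR=-8786373592776463/70368744177664
(4,0): OLD=61530368635/2147483648 → NEW=0, ERR=61530368635/2147483648
(4,1): OLD=2672809593791/34359738368 → NEW=0, ERR=2672809593791/34359738368
(4,2): OLD=58719712025745/549755813888 → NEW=0, ERR=58719712025745/549755813888
(4,3): OLD=630474010017419/4398046511104 → NEW=255, ERR=-491027850314101/4398046511104
(4,4): OLD=2948210329937585/35184372088832 → NEW=0, ERR=2948210329937585/35184372088832
(4,5): OLD=196009932656590257/1125899906842624 → NEW=255, ERR=-91094543588278863/1125899906842624
(4,6): OLD=2305950669940648487/18014398509481984 → NEW=255, ERR=-2287720949977257433/18014398509481984
Row 0: ...#.##
Row 1: ...#.##
Row 2: ..#.###
Row 3: ...#.##
Row 4: ...#.##

Answer: ...#.##
...#.##
..#.###
...#.##
...#.##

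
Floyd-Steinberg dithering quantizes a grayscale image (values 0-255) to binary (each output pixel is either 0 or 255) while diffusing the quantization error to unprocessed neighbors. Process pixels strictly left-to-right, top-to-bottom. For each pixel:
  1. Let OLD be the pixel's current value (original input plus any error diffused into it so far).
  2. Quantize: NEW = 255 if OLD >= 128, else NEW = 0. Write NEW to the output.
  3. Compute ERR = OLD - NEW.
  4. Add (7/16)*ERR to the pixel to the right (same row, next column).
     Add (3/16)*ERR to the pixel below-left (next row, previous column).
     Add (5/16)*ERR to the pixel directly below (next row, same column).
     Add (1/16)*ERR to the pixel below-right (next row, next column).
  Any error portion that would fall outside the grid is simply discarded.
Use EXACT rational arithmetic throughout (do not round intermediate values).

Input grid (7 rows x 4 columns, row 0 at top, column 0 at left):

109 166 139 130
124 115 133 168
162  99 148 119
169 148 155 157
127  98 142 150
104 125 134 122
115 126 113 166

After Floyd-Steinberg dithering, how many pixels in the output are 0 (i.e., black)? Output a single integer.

(0,0): OLD=109 → NEW=0, ERR=109
(0,1): OLD=3419/16 → NEW=255, ERR=-661/16
(0,2): OLD=30957/256 → NEW=0, ERR=30957/256
(0,3): OLD=749179/4096 → NEW=255, ERR=-295301/4096
(1,0): OLD=38481/256 → NEW=255, ERR=-26799/256
(1,1): OLD=175671/2048 → NEW=0, ERR=175671/2048
(1,2): OLD=12597123/65536 → NEW=255, ERR=-4114557/65536
(1,3): OLD=131659781/1048576 → NEW=0, ERR=131659781/1048576
(2,0): OLD=4763469/32768 → NEW=255, ERR=-3592371/32768
(2,1): OLD=62418975/1048576 → NEW=0, ERR=62418975/1048576
(2,2): OLD=384464891/2097152 → NEW=255, ERR=-150308869/2097152
(2,3): OLD=4125747311/33554432 → NEW=0, ERR=4125747311/33554432
(3,0): OLD=2447827069/16777216 → NEW=255, ERR=-1830363011/16777216
(3,1): OLD=26462717603/268435456 → NEW=0, ERR=26462717603/268435456
(3,2): OLD=869758471005/4294967296 → NEW=255, ERR=-225458189475/4294967296
(3,3): OLD=11543396236555/68719476736 → NEW=255, ERR=-5980070331125/68719476736
(4,0): OLD=478419958521/4294967296 → NEW=0, ERR=478419958521/4294967296
(4,1): OLD=5527759169387/34359738368 → NEW=255, ERR=-3233974114453/34359738368
(4,2): OLD=81652603096843/1099511627776 → NEW=0, ERR=81652603096843/1099511627776
(4,3): OLD=2674273205344701/17592186044416 → NEW=255, ERR=-1811734235981379/17592186044416
(5,0): OLD=66609480641833/549755813888 → NEW=0, ERR=66609480641833/549755813888
(5,1): OLD=2981553444897087/17592186044416 → NEW=255, ERR=-1504453996428993/17592186044416
(5,2): OLD=832114990544635/8796093022208 → NEW=0, ERR=832114990544635/8796093022208
(5,3): OLD=38237327495967515/281474976710656 → NEW=255, ERR=-33538791565249765/281474976710656
(6,0): OLD=38513777235131741/281474976710656 → NEW=255, ERR=-33262341826085539/281474976710656
(6,1): OLD=328247933732667739/4503599627370496 → NEW=0, ERR=328247933732667739/4503599627370496
(6,2): OLD=10575455819990985613/72057594037927936 → NEW=255, ERR=-7799230659680638067/72057594037927936
(6,3): OLD=100677387945994082267/1152921504606846976 → NEW=0, ERR=100677387945994082267/1152921504606846976
Output grid:
  Row 0: .#.#  (2 black, running=2)
  Row 1: #.#.  (2 black, running=4)
  Row 2: #.#.  (2 black, running=6)
  Row 3: #.##  (1 black, running=7)
  Row 4: .#.#  (2 black, running=9)
  Row 5: .#.#  (2 black, running=11)
  Row 6: #.#.  (2 black, running=13)

Answer: 13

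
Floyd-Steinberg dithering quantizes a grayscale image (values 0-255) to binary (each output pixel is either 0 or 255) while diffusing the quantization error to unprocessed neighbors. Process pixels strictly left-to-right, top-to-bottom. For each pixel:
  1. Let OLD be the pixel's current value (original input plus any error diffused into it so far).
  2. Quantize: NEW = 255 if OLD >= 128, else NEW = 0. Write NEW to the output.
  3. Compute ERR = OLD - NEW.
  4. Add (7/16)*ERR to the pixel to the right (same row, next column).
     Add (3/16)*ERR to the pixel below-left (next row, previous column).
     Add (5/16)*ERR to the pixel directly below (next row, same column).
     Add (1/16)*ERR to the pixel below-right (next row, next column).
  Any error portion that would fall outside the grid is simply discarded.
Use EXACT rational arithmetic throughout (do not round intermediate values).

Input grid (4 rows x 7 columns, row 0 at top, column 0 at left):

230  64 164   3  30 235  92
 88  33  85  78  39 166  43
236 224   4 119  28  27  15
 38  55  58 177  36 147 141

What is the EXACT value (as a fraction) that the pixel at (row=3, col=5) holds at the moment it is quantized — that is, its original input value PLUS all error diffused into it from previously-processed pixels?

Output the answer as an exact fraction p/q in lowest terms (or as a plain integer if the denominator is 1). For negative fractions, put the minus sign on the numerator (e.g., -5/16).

(0,0): OLD=230 → NEW=255, ERR=-25
(0,1): OLD=849/16 → NEW=0, ERR=849/16
(0,2): OLD=47927/256 → NEW=255, ERR=-17353/256
(0,3): OLD=-109183/4096 → NEW=0, ERR=-109183/4096
(0,4): OLD=1201799/65536 → NEW=0, ERR=1201799/65536
(0,5): OLD=254827953/1048576 → NEW=255, ERR=-12558927/1048576
(0,6): OLD=1455591383/16777216 → NEW=0, ERR=1455591383/16777216
(1,0): OLD=23075/256 → NEW=0, ERR=23075/256
(1,1): OLD=153077/2048 → NEW=0, ERR=153077/2048
(1,2): OLD=6215193/65536 → NEW=0, ERR=6215193/65536
(1,3): OLD=28930917/262144 → NEW=0, ERR=28930917/262144
(1,4): OLD=1494893391/16777216 → NEW=0, ERR=1494893391/16777216
(1,5): OLD=29347129983/134217728 → NEW=255, ERR=-4878390657/134217728
(1,6): OLD=114809174929/2147483648 → NEW=0, ERR=114809174929/2147483648
(2,0): OLD=9115479/32768 → NEW=255, ERR=759639/32768
(2,1): OLD=294561069/1048576 → NEW=255, ERR=27174189/1048576
(2,2): OLD=1180090055/16777216 → NEW=0, ERR=1180090055/16777216
(2,3): OLD=27769056335/134217728 → NEW=255, ERR=-6456464305/134217728
(2,4): OLD=37453742591/1073741824 → NEW=0, ERR=37453742591/1073741824
(2,5): OLD=1597567958485/34359738368 → NEW=0, ERR=1597567958485/34359738368
(2,6): OLD=27365178903843/549755813888 → NEW=0, ERR=27365178903843/549755813888
(3,0): OLD=840599015/16777216 → NEW=0, ERR=840599015/16777216
(3,1): OLD=13375641819/134217728 → NEW=0, ERR=13375641819/134217728
(3,2): OLD=124748024897/1073741824 → NEW=0, ERR=124748024897/1073741824
(3,3): OLD=960925359735/4294967296 → NEW=255, ERR=-134291300745/4294967296
(3,4): OLD=21403344286183/549755813888 → NEW=0, ERR=21403344286183/549755813888
(3,5): OLD=835963186932389/4398046511104 → NEW=255, ERR=-285538673399131/4398046511104
Target (3,5): original=147, with diffused error = 835963186932389/4398046511104

Answer: 835963186932389/4398046511104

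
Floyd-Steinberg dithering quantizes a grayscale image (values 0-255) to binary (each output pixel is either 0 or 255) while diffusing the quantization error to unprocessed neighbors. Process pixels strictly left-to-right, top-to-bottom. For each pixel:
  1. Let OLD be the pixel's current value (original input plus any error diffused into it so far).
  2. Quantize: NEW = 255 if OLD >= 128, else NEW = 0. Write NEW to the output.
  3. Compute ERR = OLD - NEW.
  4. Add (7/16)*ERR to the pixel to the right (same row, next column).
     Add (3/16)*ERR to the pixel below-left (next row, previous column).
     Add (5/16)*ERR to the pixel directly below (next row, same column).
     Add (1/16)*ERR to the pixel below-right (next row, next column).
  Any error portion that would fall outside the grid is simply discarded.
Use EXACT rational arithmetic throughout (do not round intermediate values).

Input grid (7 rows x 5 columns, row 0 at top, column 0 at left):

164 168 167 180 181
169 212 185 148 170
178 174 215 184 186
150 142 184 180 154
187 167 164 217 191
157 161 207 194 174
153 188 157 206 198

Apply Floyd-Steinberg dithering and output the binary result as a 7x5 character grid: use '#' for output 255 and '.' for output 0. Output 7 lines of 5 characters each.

Answer: ##.##
.##.#
#####
.#.#.
##.##
.###.
##.##

Derivation:
(0,0): OLD=164 → NEW=255, ERR=-91
(0,1): OLD=2051/16 → NEW=255, ERR=-2029/16
(0,2): OLD=28549/256 → NEW=0, ERR=28549/256
(0,3): OLD=937123/4096 → NEW=255, ERR=-107357/4096
(0,4): OLD=11110517/65536 → NEW=255, ERR=-5601163/65536
(1,0): OLD=29897/256 → NEW=0, ERR=29897/256
(1,1): OLD=488831/2048 → NEW=255, ERR=-33409/2048
(1,2): OLD=13098859/65536 → NEW=255, ERR=-3612821/65536
(1,3): OLD=27953999/262144 → NEW=0, ERR=27953999/262144
(1,4): OLD=789815565/4194304 → NEW=255, ERR=-279731955/4194304
(2,0): OLD=6928357/32768 → NEW=255, ERR=-1427483/32768
(2,1): OLD=153937191/1048576 → NEW=255, ERR=-113449689/1048576
(2,2): OLD=2842270517/16777216 → NEW=255, ERR=-1435919563/16777216
(2,3): OLD=44004301007/268435456 → NEW=255, ERR=-24446740273/268435456
(2,4): OLD=566847404521/4294967296 → NEW=255, ERR=-528369255959/4294967296
(3,0): OLD=1947836053/16777216 → NEW=0, ERR=1947836053/16777216
(3,1): OLD=18819041009/134217728 → NEW=255, ERR=-15406479631/134217728
(3,2): OLD=357326361387/4294967296 → NEW=0, ERR=357326361387/4294967296
(3,3): OLD=1370293493043/8589934592 → NEW=255, ERR=-820139827917/8589934592
(3,4): OLD=9358631790943/137438953472 → NEW=0, ERR=9358631790943/137438953472
(4,0): OLD=433273445403/2147483648 → NEW=255, ERR=-114334884837/2147483648
(4,1): OLD=8981052599963/68719476736 → NEW=255, ERR=-8542413967717/68719476736
(4,2): OLD=121537644651125/1099511627776 → NEW=0, ERR=121537644651125/1099511627776
(4,3): OLD=4459461105826971/17592186044416 → NEW=255, ERR=-26546335499109/17592186044416
(4,4): OLD=57885774181871037/281474976710656 → NEW=255, ERR=-13890344879346243/281474976710656
(5,0): OLD=128702502083761/1099511627776 → NEW=0, ERR=128702502083761/1099511627776
(5,1): OLD=1677969911618387/8796093022208 → NEW=255, ERR=-565033809044653/8796093022208
(5,2): OLD=57811361442337771/281474976710656 → NEW=255, ERR=-13964757618879509/281474976710656
(5,3): OLD=190815979982610053/1125899906842624 → NEW=255, ERR=-96288496262259067/1125899906842624
(5,4): OLD=2180980003755183911/18014398509481984 → NEW=0, ERR=2180980003755183911/18014398509481984
(6,0): OLD=24985834374581665/140737488355328 → NEW=255, ERR=-10902225156026975/140737488355328
(6,1): OLD=594693735990935407/4503599627370496 → NEW=255, ERR=-553724168988541073/4503599627370496
(6,2): OLD=4875033206146566581/72057594037927936 → NEW=0, ERR=4875033206146566581/72057594037927936
(6,3): OLD=263411525682742594311/1152921504606846976 → NEW=255, ERR=-30583457992003384569/1152921504606846976
(6,4): OLD=4037685301679573094897/18446744073709551616 → NEW=255, ERR=-666234437116362567183/18446744073709551616
Row 0: ##.##
Row 1: .##.#
Row 2: #####
Row 3: .#.#.
Row 4: ##.##
Row 5: .###.
Row 6: ##.##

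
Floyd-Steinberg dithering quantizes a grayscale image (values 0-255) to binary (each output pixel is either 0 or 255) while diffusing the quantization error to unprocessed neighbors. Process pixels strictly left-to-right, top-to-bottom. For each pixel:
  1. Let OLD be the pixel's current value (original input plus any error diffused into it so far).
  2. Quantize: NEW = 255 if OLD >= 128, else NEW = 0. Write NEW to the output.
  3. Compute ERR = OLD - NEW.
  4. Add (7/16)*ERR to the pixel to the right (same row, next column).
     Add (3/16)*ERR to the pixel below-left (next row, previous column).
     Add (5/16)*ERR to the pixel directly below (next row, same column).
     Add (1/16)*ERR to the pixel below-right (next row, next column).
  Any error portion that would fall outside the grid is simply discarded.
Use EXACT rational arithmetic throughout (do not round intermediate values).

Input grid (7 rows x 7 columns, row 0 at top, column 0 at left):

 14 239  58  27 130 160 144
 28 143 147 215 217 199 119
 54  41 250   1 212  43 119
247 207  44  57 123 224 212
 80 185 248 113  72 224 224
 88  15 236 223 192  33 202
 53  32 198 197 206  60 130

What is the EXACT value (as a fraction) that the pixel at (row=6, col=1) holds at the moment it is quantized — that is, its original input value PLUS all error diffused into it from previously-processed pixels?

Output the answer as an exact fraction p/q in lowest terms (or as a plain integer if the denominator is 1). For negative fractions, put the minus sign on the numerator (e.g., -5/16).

Answer: 51604885156758963/562949953421312

Derivation:
(0,0): OLD=14 → NEW=0, ERR=14
(0,1): OLD=1961/8 → NEW=255, ERR=-79/8
(0,2): OLD=6871/128 → NEW=0, ERR=6871/128
(0,3): OLD=103393/2048 → NEW=0, ERR=103393/2048
(0,4): OLD=4983591/32768 → NEW=255, ERR=-3372249/32768
(0,5): OLD=60280337/524288 → NEW=0, ERR=60280337/524288
(0,6): OLD=1629921911/8388608 → NEW=255, ERR=-509173129/8388608
(1,0): OLD=3907/128 → NEW=0, ERR=3907/128
(1,1): OLD=168149/1024 → NEW=255, ERR=-92971/1024
(1,2): OLD=4354937/32768 → NEW=255, ERR=-4000903/32768
(1,3): OLD=21157317/131072 → NEW=255, ERR=-12266043/131072
(1,4): OLD=1414408431/8388608 → NEW=255, ERR=-724686609/8388608
(1,5): OLD=12034066719/67108864 → NEW=255, ERR=-5078693601/67108864
(1,6): OLD=79573379825/1073741824 → NEW=0, ERR=79573379825/1073741824
(2,0): OLD=762103/16384 → NEW=0, ERR=762103/16384
(2,1): OLD=6287373/524288 → NEW=0, ERR=6287373/524288
(2,2): OLD=1626297703/8388608 → NEW=255, ERR=-512797337/8388608
(2,3): OLD=-5289394193/67108864 → NEW=0, ERR=-5289394193/67108864
(2,4): OLD=70051874079/536870912 → NEW=255, ERR=-66850208481/536870912
(2,5): OLD=-457503778379/17179869184 → NEW=0, ERR=-457503778379/17179869184
(2,6): OLD=34573669301827/274877906944 → NEW=0, ERR=34573669301827/274877906944
(3,0): OLD=2212784775/8388608 → NEW=255, ERR=73689735/8388608
(3,1): OLD=13826846203/67108864 → NEW=255, ERR=-3285914117/67108864
(3,2): OLD=-5666025439/536870912 → NEW=0, ERR=-5666025439/536870912
(3,3): OLD=1254667735/2147483648 → NEW=0, ERR=1254667735/2147483648
(3,4): OLD=20457614341767/274877906944 → NEW=0, ERR=20457614341767/274877906944
(3,5): OLD=580629558886277/2199023255552 → NEW=255, ERR=19878628720517/2199023255552
(3,6): OLD=8922623572316571/35184372088832 → NEW=255, ERR=-49391310335589/35184372088832
(4,0): OLD=78989192969/1073741824 → NEW=0, ERR=78989192969/1073741824
(4,1): OLD=3443763153909/17179869184 → NEW=255, ERR=-937103488011/17179869184
(4,2): OLD=59892350447483/274877906944 → NEW=255, ERR=-10201515823237/274877906944
(4,3): OLD=242421735171513/2199023255552 → NEW=0, ERR=242421735171513/2199023255552
(4,4): OLD=2554726088094683/17592186044416 → NEW=255, ERR=-1931281353231397/17592186044416
(4,5): OLD=103123541623515099/562949953421312 → NEW=255, ERR=-40428696498919461/562949953421312
(4,6): OLD=1735749381695151213/9007199254740992 → NEW=255, ERR=-561086428263801747/9007199254740992
(5,0): OLD=27697080784559/274877906944 → NEW=0, ERR=27697080784559/274877906944
(5,1): OLD=87249335023973/2199023255552 → NEW=0, ERR=87249335023973/2199023255552
(5,2): OLD=4556756242125907/17592186044416 → NEW=255, ERR=70748800799827/17592186044416
(5,3): OLD=33257144873277119/140737488355328 → NEW=255, ERR=-2630914657331521/140737488355328
(5,4): OLD=1287485504695113301/9007199254740992 → NEW=255, ERR=-1009350305263839659/9007199254740992
(5,5): OLD=-4108010993951535611/72057594037927936 → NEW=0, ERR=-4108010993951535611/72057594037927936
(5,6): OLD=176515736690508578987/1152921504606846976 → NEW=255, ERR=-117479246984237399893/1152921504606846976
(6,0): OLD=3234402957162375/35184372088832 → NEW=0, ERR=3234402957162375/35184372088832
(6,1): OLD=51604885156758963/562949953421312 → NEW=0, ERR=51604885156758963/562949953421312
Target (6,1): original=32, with diffused error = 51604885156758963/562949953421312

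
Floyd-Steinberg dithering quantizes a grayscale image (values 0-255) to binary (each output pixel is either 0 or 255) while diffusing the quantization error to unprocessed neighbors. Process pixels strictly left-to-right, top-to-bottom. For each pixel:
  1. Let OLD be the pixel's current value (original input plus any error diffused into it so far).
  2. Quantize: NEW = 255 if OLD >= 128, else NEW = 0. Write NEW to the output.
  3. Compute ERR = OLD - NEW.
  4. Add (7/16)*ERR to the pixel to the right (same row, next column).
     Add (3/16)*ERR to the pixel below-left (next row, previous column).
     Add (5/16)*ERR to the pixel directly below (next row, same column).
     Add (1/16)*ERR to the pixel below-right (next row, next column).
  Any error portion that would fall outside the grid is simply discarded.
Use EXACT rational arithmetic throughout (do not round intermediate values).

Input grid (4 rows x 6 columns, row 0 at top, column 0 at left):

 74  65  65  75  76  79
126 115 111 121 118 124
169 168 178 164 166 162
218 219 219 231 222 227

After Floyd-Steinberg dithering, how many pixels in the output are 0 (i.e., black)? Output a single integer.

Answer: 9

Derivation:
(0,0): OLD=74 → NEW=0, ERR=74
(0,1): OLD=779/8 → NEW=0, ERR=779/8
(0,2): OLD=13773/128 → NEW=0, ERR=13773/128
(0,3): OLD=250011/2048 → NEW=0, ERR=250011/2048
(0,4): OLD=4240445/32768 → NEW=255, ERR=-4115395/32768
(0,5): OLD=12610987/524288 → NEW=0, ERR=12610987/524288
(1,0): OLD=21425/128 → NEW=255, ERR=-11215/128
(1,1): OLD=135063/1024 → NEW=255, ERR=-126057/1024
(1,2): OLD=3923747/32768 → NEW=0, ERR=3923747/32768
(1,3): OLD=25521415/131072 → NEW=255, ERR=-7901945/131072
(1,4): OLD=541205461/8388608 → NEW=0, ERR=541205461/8388608
(1,5): OLD=20386774339/134217728 → NEW=255, ERR=-13838746301/134217728
(2,0): OLD=1942125/16384 → NEW=0, ERR=1942125/16384
(2,1): OLD=104001215/524288 → NEW=255, ERR=-29692225/524288
(2,2): OLD=1439861885/8388608 → NEW=255, ERR=-699233155/8388608
(2,3): OLD=8608274261/67108864 → NEW=255, ERR=-8504486059/67108864
(2,4): OLD=231108087039/2147483648 → NEW=0, ERR=231108087039/2147483648
(2,5): OLD=6215483118825/34359738368 → NEW=255, ERR=-2546250165015/34359738368
(3,0): OLD=2050379869/8388608 → NEW=255, ERR=-88715171/8388608
(3,1): OLD=12646983385/67108864 → NEW=255, ERR=-4465776935/67108864
(3,2): OLD=73302815867/536870912 → NEW=255, ERR=-63599266693/536870912
(3,3): OLD=5309922899601/34359738368 → NEW=255, ERR=-3451810384239/34359738368
(3,4): OLD=52189358799665/274877906944 → NEW=255, ERR=-17904507471055/274877906944
(3,5): OLD=800756834263615/4398046511104 → NEW=255, ERR=-320745026067905/4398046511104
Output grid:
  Row 0: ....#.  (5 black, running=5)
  Row 1: ##.#.#  (2 black, running=7)
  Row 2: .###.#  (2 black, running=9)
  Row 3: ######  (0 black, running=9)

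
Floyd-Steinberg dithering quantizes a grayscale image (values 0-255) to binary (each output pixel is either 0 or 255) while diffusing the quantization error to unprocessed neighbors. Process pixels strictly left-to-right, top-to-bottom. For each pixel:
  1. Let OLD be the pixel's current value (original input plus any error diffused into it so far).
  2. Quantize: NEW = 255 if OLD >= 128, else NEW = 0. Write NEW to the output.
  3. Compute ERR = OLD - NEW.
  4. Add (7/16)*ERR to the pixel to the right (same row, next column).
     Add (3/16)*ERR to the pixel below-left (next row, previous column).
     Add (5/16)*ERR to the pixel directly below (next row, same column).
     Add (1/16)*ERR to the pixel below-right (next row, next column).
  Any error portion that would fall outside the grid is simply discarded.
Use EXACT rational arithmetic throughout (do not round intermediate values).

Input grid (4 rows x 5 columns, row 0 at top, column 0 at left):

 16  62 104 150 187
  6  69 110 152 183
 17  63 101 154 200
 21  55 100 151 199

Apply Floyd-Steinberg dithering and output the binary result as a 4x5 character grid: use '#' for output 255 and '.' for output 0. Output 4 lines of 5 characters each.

Answer: ..#.#
..#.#
...##
.#.##

Derivation:
(0,0): OLD=16 → NEW=0, ERR=16
(0,1): OLD=69 → NEW=0, ERR=69
(0,2): OLD=2147/16 → NEW=255, ERR=-1933/16
(0,3): OLD=24869/256 → NEW=0, ERR=24869/256
(0,4): OLD=940035/4096 → NEW=255, ERR=-104445/4096
(1,0): OLD=383/16 → NEW=0, ERR=383/16
(1,1): OLD=10161/128 → NEW=0, ERR=10161/128
(1,2): OLD=530445/4096 → NEW=255, ERR=-514035/4096
(1,3): OLD=1886141/16384 → NEW=0, ERR=1886141/16384
(1,4): OLD=60678055/262144 → NEW=255, ERR=-6168665/262144
(2,0): OLD=80619/2048 → NEW=0, ERR=80619/2048
(2,1): OLD=5439137/65536 → NEW=0, ERR=5439137/65536
(2,2): OLD=130693459/1048576 → NEW=0, ERR=130693459/1048576
(2,3): OLD=3896493657/16777216 → NEW=255, ERR=-381696423/16777216
(2,4): OLD=50972651823/268435456 → NEW=255, ERR=-17478389457/268435456
(3,0): OLD=51236547/1048576 → NEW=0, ERR=51236547/1048576
(3,1): OLD=1074945487/8388608 → NEW=255, ERR=-1064149553/8388608
(3,2): OLD=22648258381/268435456 → NEW=0, ERR=22648258381/268435456
(3,3): OLD=94695564207/536870912 → NEW=255, ERR=-42206518353/536870912
(3,4): OLD=1226953175231/8589934592 → NEW=255, ERR=-963480145729/8589934592
Row 0: ..#.#
Row 1: ..#.#
Row 2: ...##
Row 3: .#.##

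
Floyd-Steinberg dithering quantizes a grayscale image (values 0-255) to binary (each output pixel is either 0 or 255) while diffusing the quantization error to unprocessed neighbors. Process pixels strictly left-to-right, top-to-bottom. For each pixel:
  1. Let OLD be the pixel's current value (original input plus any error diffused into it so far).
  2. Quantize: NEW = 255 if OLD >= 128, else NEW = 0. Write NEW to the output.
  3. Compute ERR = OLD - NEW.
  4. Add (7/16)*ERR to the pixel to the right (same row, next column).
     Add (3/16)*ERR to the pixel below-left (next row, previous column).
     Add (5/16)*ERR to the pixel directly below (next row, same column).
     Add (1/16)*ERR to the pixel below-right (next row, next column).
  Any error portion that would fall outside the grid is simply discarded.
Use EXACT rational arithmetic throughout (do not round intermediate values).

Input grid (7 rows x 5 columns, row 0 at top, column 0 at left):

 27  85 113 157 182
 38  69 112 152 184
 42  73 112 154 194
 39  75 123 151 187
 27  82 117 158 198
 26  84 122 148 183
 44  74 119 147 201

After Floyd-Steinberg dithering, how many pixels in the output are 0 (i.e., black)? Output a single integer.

(0,0): OLD=27 → NEW=0, ERR=27
(0,1): OLD=1549/16 → NEW=0, ERR=1549/16
(0,2): OLD=39771/256 → NEW=255, ERR=-25509/256
(0,3): OLD=464509/4096 → NEW=0, ERR=464509/4096
(0,4): OLD=15179115/65536 → NEW=255, ERR=-1532565/65536
(1,0): OLD=16535/256 → NEW=0, ERR=16535/256
(1,1): OLD=226337/2048 → NEW=0, ERR=226337/2048
(1,2): OLD=10258101/65536 → NEW=255, ERR=-6453579/65536
(1,3): OLD=35060305/262144 → NEW=255, ERR=-31786415/262144
(1,4): OLD=548324307/4194304 → NEW=255, ERR=-521223213/4194304
(2,0): OLD=2716667/32768 → NEW=0, ERR=2716667/32768
(2,1): OLD=135665529/1048576 → NEW=255, ERR=-131721351/1048576
(2,2): OLD=175159979/16777216 → NEW=0, ERR=175159979/16777216
(2,3): OLD=24486732497/268435456 → NEW=0, ERR=24486732497/268435456
(2,4): OLD=805290065783/4294967296 → NEW=255, ERR=-289926594697/4294967296
(3,0): OLD=693814091/16777216 → NEW=0, ERR=693814091/16777216
(3,1): OLD=8184031599/134217728 → NEW=0, ERR=8184031599/134217728
(3,2): OLD=696609749749/4294967296 → NEW=255, ERR=-398606910731/4294967296
(3,3): OLD=1090049047789/8589934592 → NEW=0, ERR=1090049047789/8589934592
(3,4): OLD=31215737126721/137438953472 → NEW=255, ERR=-3831196008639/137438953472
(4,0): OLD=110286716933/2147483648 → NEW=0, ERR=110286716933/2147483648
(4,1): OLD=7470251860357/68719476736 → NEW=0, ERR=7470251860357/68719476736
(4,2): OLD=179397471939435/1099511627776 → NEW=255, ERR=-100977993143445/1099511627776
(4,3): OLD=2576358760244101/17592186044416 → NEW=255, ERR=-1909648681081979/17592186044416
(4,4): OLD=42144959625478947/281474976710656 → NEW=255, ERR=-29631159435738333/281474976710656
(5,0): OLD=68643932612527/1099511627776 → NEW=0, ERR=68643932612527/1099511627776
(5,1): OLD=1154702062243277/8796093022208 → NEW=255, ERR=-1088301658419763/8796093022208
(5,2): OLD=7208922922353205/281474976710656 → NEW=0, ERR=7208922922353205/281474976710656
(5,3): OLD=112369866567202651/1125899906842624 → NEW=0, ERR=112369866567202651/1125899906842624
(5,4): OLD=3368383288901608313/18014398509481984 → NEW=255, ERR=-1225288331016297607/18014398509481984
(6,0): OLD=5673301816876223/140737488355328 → NEW=0, ERR=5673301816876223/140737488355328
(6,1): OLD=277763948030388273/4503599627370496 → NEW=0, ERR=277763948030388273/4503599627370496
(6,2): OLD=11887143110209911851/72057594037927936 → NEW=255, ERR=-6487543369461711829/72057594037927936
(6,3): OLD=147167039188406220185/1152921504606846976 → NEW=0, ERR=147167039188406220185/1152921504606846976
(6,4): OLD=4460939310574063696495/18446744073709551616 → NEW=255, ERR=-242980428221871965585/18446744073709551616
Output grid:
  Row 0: ..#.#  (3 black, running=3)
  Row 1: ..###  (2 black, running=5)
  Row 2: .#..#  (3 black, running=8)
  Row 3: ..#.#  (3 black, running=11)
  Row 4: ..###  (2 black, running=13)
  Row 5: .#..#  (3 black, running=16)
  Row 6: ..#.#  (3 black, running=19)

Answer: 19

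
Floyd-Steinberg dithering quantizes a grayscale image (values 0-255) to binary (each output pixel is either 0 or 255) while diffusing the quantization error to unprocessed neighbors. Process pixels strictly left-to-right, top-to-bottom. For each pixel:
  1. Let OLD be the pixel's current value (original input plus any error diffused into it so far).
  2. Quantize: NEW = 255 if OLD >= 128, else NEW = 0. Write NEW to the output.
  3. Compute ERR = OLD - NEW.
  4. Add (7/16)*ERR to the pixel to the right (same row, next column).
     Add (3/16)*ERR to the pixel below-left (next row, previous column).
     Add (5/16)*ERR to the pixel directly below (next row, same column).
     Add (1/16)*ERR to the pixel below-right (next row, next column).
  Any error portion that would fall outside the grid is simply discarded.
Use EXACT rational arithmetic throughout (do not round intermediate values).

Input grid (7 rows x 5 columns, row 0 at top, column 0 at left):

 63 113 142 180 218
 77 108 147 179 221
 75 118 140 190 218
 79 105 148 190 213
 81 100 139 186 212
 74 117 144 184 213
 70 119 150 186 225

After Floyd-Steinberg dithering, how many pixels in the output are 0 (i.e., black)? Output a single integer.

(0,0): OLD=63 → NEW=0, ERR=63
(0,1): OLD=2249/16 → NEW=255, ERR=-1831/16
(0,2): OLD=23535/256 → NEW=0, ERR=23535/256
(0,3): OLD=902025/4096 → NEW=255, ERR=-142455/4096
(0,4): OLD=13289663/65536 → NEW=255, ERR=-3422017/65536
(1,0): OLD=19259/256 → NEW=0, ERR=19259/256
(1,1): OLD=258717/2048 → NEW=0, ERR=258717/2048
(1,2): OLD=14242529/65536 → NEW=255, ERR=-2469151/65536
(1,3): OLD=38693389/262144 → NEW=255, ERR=-28153331/262144
(1,4): OLD=652310407/4194304 → NEW=255, ERR=-417237113/4194304
(2,0): OLD=4004111/32768 → NEW=0, ERR=4004111/32768
(2,1): OLD=218707093/1048576 → NEW=255, ERR=-48679787/1048576
(2,2): OLD=1605142783/16777216 → NEW=0, ERR=1605142783/16777216
(2,3): OLD=47590722189/268435456 → NEW=255, ERR=-20860319091/268435456
(2,4): OLD=627935749787/4294967296 → NEW=255, ERR=-467280910693/4294967296
(3,0): OLD=1820018463/16777216 → NEW=0, ERR=1820018463/16777216
(3,1): OLD=21948501171/134217728 → NEW=255, ERR=-12277019469/134217728
(3,2): OLD=517145327137/4294967296 → NEW=0, ERR=517145327137/4294967296
(3,3): OLD=1752120770361/8589934592 → NEW=255, ERR=-438312550599/8589934592
(3,4): OLD=20865969917501/137438953472 → NEW=255, ERR=-14180963217859/137438953472
(4,0): OLD=209915855601/2147483648 → NEW=0, ERR=209915855601/2147483648
(4,1): OLD=9863807244913/68719476736 → NEW=255, ERR=-7659659322767/68719476736
(4,2): OLD=123780791989951/1099511627776 → NEW=0, ERR=123780791989951/1099511627776
(4,3): OLD=3650138202326129/17592186044416 → NEW=255, ERR=-835869238999951/17592186044416
(4,4): OLD=43848129826602903/281474976710656 → NEW=255, ERR=-27927989234614377/281474976710656
(5,0): OLD=91971419383283/1099511627776 → NEW=0, ERR=91971419383283/1099511627776
(5,1): OLD=1284066125547929/8796093022208 → NEW=255, ERR=-958937595115111/8796093022208
(5,2): OLD=32541253170290785/281474976710656 → NEW=0, ERR=32541253170290785/281474976710656
(5,3): OLD=234371369888448751/1125899906842624 → NEW=255, ERR=-52733106356420369/1125899906842624
(5,4): OLD=2855879722036435605/18014398509481984 → NEW=255, ERR=-1737791897881470315/18014398509481984
(6,0): OLD=10653668174858947/140737488355328 → NEW=0, ERR=10653668174858947/140737488355328
(6,1): OLD=652818137759689325/4503599627370496 → NEW=255, ERR=-495599767219787155/4503599627370496
(6,2): OLD=8818967663797961855/72057594037927936 → NEW=0, ERR=8818967663797961855/72057594037927936
(6,3): OLD=246778637506421549621/1152921504606846976 → NEW=255, ERR=-47216346168324429259/1152921504606846976
(6,4): OLD=3209910885175333150131/18446744073709551616 → NEW=255, ERR=-1494008853620602511949/18446744073709551616
Output grid:
  Row 0: .#.##  (2 black, running=2)
  Row 1: ..###  (2 black, running=4)
  Row 2: .#.##  (2 black, running=6)
  Row 3: .#.##  (2 black, running=8)
  Row 4: .#.##  (2 black, running=10)
  Row 5: .#.##  (2 black, running=12)
  Row 6: .#.##  (2 black, running=14)

Answer: 14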